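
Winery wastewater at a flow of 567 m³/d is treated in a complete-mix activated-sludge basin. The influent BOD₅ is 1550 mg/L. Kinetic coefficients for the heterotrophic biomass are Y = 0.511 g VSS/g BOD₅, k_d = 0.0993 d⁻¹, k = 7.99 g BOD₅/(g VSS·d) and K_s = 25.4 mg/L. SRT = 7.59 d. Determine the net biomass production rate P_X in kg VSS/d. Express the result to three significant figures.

Effluent substrate depends only on kinetics and SRT: S = K_s(1 + k_d θ_c) / [θ_c(Yk − k_d) − 1] = 25.4 × (1 + 0.0993 × 7.59) / [7.59 × (0.511 × 7.99 − 0.0993) − 1] = 44.54 / 29.24 = 1.524 mg/L.
Observed yield with endogenous decay: Y_obs = Y / (1 + k_d·θ_c) = 0.511 / (1 + 0.0993 × 7.59) = 0.511 / 1.754 = 0.2914 g VSS/g BOD₅.
Substrate removed = Q·(S₀ − S) = 567 m³/d × (1550 − 1.52) g/m³ = 8.78×10^5 g/d = 878.0 kg/d.
So the net sludge growth is P_X = 0.2914 × 878.0 = 255.8 kg VSS/d.

P_X ≈ 256 kg VSS/d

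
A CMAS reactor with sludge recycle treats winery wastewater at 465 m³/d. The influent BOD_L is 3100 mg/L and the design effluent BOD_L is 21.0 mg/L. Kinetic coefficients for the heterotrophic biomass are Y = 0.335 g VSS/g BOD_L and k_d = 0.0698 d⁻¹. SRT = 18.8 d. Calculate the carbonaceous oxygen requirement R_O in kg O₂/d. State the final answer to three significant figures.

R_O ≈ 1140 kg O₂/d

Observed yield with endogenous decay: Y_obs = Y / (1 + k_d·θ_c) = 0.335 / (1 + 0.0698 × 18.8) = 0.335 / 2.312 = 0.1449 g VSS/g BOD_L.
Substrate removed = Q·(S₀ − S) = 465 m³/d × (3100 − 21.0) g/m³ = 1.43×10^6 g/d = 1432 kg/d.
Net sludge production P_X = 0.1449 × 1432 = 207.4 kg VSS/d.
Carbonaceous O₂ demand = substrate oxidised − cell-mass equivalent = 1432 − 1.42 × 207.4 = 1137 kg O₂/d.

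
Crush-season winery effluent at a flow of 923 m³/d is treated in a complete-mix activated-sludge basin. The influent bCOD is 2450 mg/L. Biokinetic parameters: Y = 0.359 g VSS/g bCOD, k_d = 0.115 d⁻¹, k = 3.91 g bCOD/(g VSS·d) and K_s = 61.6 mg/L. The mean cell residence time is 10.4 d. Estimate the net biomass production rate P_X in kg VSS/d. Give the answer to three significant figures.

For a completely mixed reactor with recycle the Lawrence–McCarty relation gives S = K_s·(1 + k_d·θ_c) / [θ_c·(Y·k − k_d) − 1] = 61.6 × (1 + 0.115 × 10.4) / [10.4 × (0.359 × 3.91 − 0.115) − 1] = 135.3 / 12.40 = 10.91 mg/L.
Correct the yield for decay: Y_obs = Y/(1 + k_d θ_c) = 0.359 / (1 + 0.115 × 10.4) = 0.359 / 2.196 = 0.1635.
Substrate removed = Q·(S₀ − S) = 923 m³/d × (2450 − 10.9) g/m³ = 2.25×10^6 g/d = 2251 kg/d.
So the net sludge growth is P_X = 0.1635 × 2251 = 368.0 kg VSS/d.

P_X ≈ 368 kg VSS/d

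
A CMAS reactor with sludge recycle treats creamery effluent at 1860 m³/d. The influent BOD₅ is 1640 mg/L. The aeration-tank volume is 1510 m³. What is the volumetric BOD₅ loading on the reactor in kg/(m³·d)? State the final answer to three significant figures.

Volumetric loading L_v = Q·S₀ / V = 1860 × 1640 g/m³ / 1510 m³ = 2020 g/(m³·d) = 2.020 kg BOD₅/(m³·d).

L_v ≈ 2.02 kg BOD₅/(m³·d)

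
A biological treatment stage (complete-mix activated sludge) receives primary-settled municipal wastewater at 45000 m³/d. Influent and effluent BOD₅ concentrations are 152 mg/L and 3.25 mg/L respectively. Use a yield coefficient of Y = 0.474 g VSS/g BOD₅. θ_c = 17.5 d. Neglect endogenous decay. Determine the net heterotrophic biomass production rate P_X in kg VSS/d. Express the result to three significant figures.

With endogenous decay neglected, the observed yield equals the true yield: Y_obs = Y = 0.474 g VSS/g BOD₅.
Substrate removed = Q·(S₀ − S) = 45000 m³/d × (152 − 3.25) g/m³ = 6.69×10^6 g/d = 6694 kg/d.
So the net sludge growth is P_X = 0.4740 × 6694 = 3173 kg VSS/d.

P_X ≈ 3170 kg VSS/d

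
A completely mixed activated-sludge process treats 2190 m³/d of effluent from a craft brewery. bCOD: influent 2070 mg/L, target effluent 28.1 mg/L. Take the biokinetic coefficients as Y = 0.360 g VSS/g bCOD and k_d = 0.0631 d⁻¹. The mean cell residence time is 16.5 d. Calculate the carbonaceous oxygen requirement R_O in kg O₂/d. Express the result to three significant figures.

Y_obs = Y / (1 + k_d θ_c) = 0.360 / (1 + 0.0631 × 16.5) = 0.360 / 2.041 = 0.1764.
Mass of bCOD removed per day: Q(S₀ − S) = 2190 × 2042 g/m³ = 4472 kg/d.
Biomass synthesised: P_X = Y_obs × 4472 = 788.7 kg VSS/d.
R_O = Q·ΔS − 1.42 P_X = 4472 − 1120 = 3352 kg O₂/d.

R_O ≈ 3350 kg O₂/d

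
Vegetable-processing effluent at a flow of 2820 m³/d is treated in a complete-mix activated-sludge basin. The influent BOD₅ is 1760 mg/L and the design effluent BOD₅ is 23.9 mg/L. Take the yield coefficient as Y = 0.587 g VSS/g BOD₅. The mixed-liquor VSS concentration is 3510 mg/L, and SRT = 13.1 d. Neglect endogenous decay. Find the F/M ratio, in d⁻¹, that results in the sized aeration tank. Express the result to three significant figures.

Biomass mass balance (decay neglected): V·X = Y·Q·(S₀ − S)·θ_c, so V = 0.587 × 2820 × (1760 − 23.9) × 13.1 / 3510 = 10726 m³.
F/M = Q·S₀ / (V·X) = 2820 × 1760 / (10726 × 3510) = 0.1318 g BOD₅·(g VSS·d)⁻¹.

F/M ≈ 0.132 d⁻¹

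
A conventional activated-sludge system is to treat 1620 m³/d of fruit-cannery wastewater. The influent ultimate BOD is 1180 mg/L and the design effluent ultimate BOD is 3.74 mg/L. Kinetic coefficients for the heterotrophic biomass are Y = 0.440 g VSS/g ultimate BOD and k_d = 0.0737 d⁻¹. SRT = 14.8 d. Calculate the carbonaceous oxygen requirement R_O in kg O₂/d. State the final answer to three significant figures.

R_O ≈ 1340 kg O₂/d

Observed yield with endogenous decay: Y_obs = Y / (1 + k_d·θ_c) = 0.440 / (1 + 0.0737 × 14.8) = 0.440 / 2.091 = 0.2104 g VSS/g ultimate BOD.
Mass of ultimate BOD removed per day: Q(S₀ − S) = 1620 × 1176 g/m³ = 1906 kg/d.
Net sludge production P_X = 0.2104 × 1906 = 401.0 kg VSS/d.
R_O = Q·(S₀ − S) − 1.42·P_X = 1906 − 1.42 × 401.0 = 1336 kg O₂/d.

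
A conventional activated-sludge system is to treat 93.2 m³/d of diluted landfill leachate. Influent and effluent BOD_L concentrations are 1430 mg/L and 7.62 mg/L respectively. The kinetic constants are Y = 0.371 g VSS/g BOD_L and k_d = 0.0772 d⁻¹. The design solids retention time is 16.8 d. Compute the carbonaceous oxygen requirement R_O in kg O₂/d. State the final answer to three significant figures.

R_O ≈ 102 kg O₂/d

The observed yield is Y_obs = Y/(1 + k_d·θ_c) = 0.371 / (1 + 0.0772 × 16.8) = 0.371 / 2.297 = 0.1615 g VSS per g BOD_L removed.
Q·(S₀ − S) = 93.2 × (1430 − 7.62) × 10⁻³ = 132.6 kg/d removed.
P_X = Y_obs·Q·(S₀ − S) = 0.1615 × 132.6 = 21.41 kg VSS/d.
Carbonaceous O₂ demand = substrate oxidised − cell-mass equivalent = 132.6 − 1.42 × 21.41 = 102.2 kg O₂/d.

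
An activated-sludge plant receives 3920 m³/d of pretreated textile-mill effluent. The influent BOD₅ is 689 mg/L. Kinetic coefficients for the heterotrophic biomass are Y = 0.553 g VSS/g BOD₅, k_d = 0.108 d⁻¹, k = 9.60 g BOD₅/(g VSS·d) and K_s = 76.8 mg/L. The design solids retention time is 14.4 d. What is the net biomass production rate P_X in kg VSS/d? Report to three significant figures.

Effluent substrate depends only on kinetics and SRT: S = K_s(1 + k_d θ_c) / [θ_c(Yk − k_d) − 1] = 76.8 × (1 + 0.108 × 14.4) / [14.4 × (0.553 × 9.60 − 0.108) − 1] = 196.2 / 73.89 = 2.656 mg/L.
Y_obs = Y / (1 + k_d θ_c) = 0.553 / (1 + 0.108 × 14.4) = 0.553 / 2.555 = 0.2164.
Q·(S₀ − S) = 3920 × (689 − 2.66) × 10⁻³ = 2690 kg/d removed.
Net biomass production P_X = Y_obs × Q·(S₀ − S) = 0.2164 × 2690 = 582.3 kg VSS/d.

P_X ≈ 582 kg VSS/d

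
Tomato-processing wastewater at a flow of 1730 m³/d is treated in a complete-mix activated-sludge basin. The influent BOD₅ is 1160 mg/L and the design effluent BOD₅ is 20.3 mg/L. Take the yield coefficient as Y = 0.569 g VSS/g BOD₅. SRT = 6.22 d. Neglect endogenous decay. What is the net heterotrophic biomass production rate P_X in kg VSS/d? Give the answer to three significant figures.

P_X ≈ 1120 kg VSS/d

No decay correction is needed, so Y_obs = Y = 0.569.
Mass of BOD₅ removed per day: Q(S₀ − S) = 1730 × 1140 g/m³ = 1972 kg/d.
Biomass produced: P_X = Y_obs·Q·ΔS = 0.5690 × 1972 ≈ 1122 kg VSS/d.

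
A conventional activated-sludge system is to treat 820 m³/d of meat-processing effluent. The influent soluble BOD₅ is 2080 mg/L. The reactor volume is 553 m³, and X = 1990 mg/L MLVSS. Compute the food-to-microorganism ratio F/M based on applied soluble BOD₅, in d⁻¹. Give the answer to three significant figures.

F/M = applied load / biomass = Q·S₀/(V·X) = 820 × 2080 / (553.0 × 1990) = 1.550 d⁻¹.

F/M ≈ 1.55 d⁻¹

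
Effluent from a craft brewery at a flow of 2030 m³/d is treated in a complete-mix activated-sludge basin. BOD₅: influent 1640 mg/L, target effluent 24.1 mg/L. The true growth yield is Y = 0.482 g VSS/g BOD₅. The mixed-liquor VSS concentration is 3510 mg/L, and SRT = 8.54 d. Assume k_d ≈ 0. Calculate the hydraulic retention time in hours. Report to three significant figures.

τ ≈ 45.5 h

Biomass mass balance (decay neglected): V·X = Y·Q·(S₀ − S)·θ_c, so V = 0.482 × 2030 × (1640 − 24.1) × 8.54 / 3510 = 3847 m³.
Hydraulic retention time τ = V/Q = 3847 / 2030 = 1.895 d = 45.48 h.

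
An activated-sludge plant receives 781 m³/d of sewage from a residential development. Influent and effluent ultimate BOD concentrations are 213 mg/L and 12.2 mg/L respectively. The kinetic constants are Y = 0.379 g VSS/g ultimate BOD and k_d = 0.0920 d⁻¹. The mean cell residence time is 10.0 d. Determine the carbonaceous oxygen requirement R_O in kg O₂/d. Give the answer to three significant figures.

Observed yield with endogenous decay: Y_obs = Y / (1 + k_d·θ_c) = 0.379 / (1 + 0.0920 × 10.0) = 0.379 / 1.920 = 0.1974 g VSS/g ultimate BOD.
Mass of ultimate BOD removed per day: Q(S₀ − S) = 781 × 200.8 g/m³ = 156.8 kg/d.
Biomass synthesised: P_X = Y_obs × 156.8 = 30.96 kg VSS/d.
Carbonaceous O₂ demand = substrate oxidised − cell-mass equivalent = 156.8 − 1.42 × 30.96 = 112.9 kg O₂/d.

R_O ≈ 113 kg O₂/d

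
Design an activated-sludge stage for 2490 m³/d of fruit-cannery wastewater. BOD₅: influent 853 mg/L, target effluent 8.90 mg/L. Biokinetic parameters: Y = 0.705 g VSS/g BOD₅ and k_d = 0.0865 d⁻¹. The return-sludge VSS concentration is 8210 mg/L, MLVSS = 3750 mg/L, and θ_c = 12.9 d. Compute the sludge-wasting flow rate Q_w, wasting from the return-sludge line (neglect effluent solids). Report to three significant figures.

Q_w ≈ 85.3 m³/d

Rearranging the biomass balance for a CMAS with decay, V = Y·Q·ΔS·θ_c / [X·(1+k_d θ_c)] = 0.705 × 2490 × (853 − 8.90) × 12.9 / [3750 × (1 + 0.0865 × 12.9)] = 1.91×10^7 / 7934 = 2409 m³.
Q_w = (V·X)/(θ_c X_r) = 2409 × 3750 / (12.9 × 8210) = 85.30 m³/d.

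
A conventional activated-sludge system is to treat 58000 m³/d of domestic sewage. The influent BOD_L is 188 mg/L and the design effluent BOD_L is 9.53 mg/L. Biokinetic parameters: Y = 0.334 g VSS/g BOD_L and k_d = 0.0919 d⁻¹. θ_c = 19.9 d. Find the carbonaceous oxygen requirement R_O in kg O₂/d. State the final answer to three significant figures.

R_O ≈ 8620 kg O₂/d

Y_obs = Y / (1 + k_d θ_c) = 0.334 / (1 + 0.0919 × 19.9) = 0.334 / 2.829 = 0.1181.
ΔS = 188 − 9.53 = 178.5 mg/L, so the substrate removal rate is 58000 × 178.5/1000 = 10351 kg BOD_L/d.
P_X = Y_obs·Q·(S₀ − S) = 0.1181 × 10351 = 1222 kg VSS/d.
Carbonaceous O₂ demand = substrate oxidised − cell-mass equivalent = 10351 − 1.42 × 1222 = 8616 kg O₂/d.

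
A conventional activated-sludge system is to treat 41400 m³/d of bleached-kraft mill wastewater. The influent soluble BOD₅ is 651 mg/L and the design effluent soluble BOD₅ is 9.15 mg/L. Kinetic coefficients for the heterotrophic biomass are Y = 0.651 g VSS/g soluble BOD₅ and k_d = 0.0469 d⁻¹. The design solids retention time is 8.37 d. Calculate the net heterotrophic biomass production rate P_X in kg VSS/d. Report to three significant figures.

P_X ≈ 12400 kg VSS/d

Observed yield with endogenous decay: Y_obs = Y / (1 + k_d·θ_c) = 0.651 / (1 + 0.0469 × 8.37) = 0.651 / 1.393 = 0.4675 g VSS/g soluble BOD₅.
Mass of soluble BOD₅ removed per day: Q(S₀ − S) = 41400 × 641.9 g/m³ = 26573 kg/d.
P_X = Y_obs · Q(S₀ − S) = 0.4675 × 26573 = 12422 kg VSS/d.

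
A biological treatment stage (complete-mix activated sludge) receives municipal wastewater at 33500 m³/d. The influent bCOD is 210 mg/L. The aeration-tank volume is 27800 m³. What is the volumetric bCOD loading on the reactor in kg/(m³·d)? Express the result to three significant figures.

L_v ≈ 0.253 kg bCOD/(m³·d)

Applied bCOD load per unit volume = Q·S₀/V = (33500 × 210/1000)/27800 = 0.2531 kg bCOD·m⁻³·d⁻¹.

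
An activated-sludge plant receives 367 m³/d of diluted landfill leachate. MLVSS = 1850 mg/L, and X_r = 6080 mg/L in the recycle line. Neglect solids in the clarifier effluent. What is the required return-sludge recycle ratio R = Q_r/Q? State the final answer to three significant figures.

R ≈ 0.437

Solids balance on the clarifier gives (1+R)X = R·X_r, so R = X/(X_r − X) = 1850 / (6080 − 1850) = 0.4374.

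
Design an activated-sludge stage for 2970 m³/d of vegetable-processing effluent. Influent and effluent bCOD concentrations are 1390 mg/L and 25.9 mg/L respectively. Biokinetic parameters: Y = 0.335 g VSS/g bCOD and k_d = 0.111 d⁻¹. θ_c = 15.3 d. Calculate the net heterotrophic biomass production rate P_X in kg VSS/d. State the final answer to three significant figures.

Correct the yield for decay: Y_obs = Y/(1 + k_d θ_c) = 0.335 / (1 + 0.111 × 15.3) = 0.335 / 2.698 = 0.1242.
Q·(S₀ − S) = 2970 × (1390 − 25.9) × 10⁻³ = 4051 kg/d removed.
P_X = Y_obs · Q(S₀ − S) = 0.1242 × 4051 = 503.0 kg VSS/d.

P_X ≈ 503 kg VSS/d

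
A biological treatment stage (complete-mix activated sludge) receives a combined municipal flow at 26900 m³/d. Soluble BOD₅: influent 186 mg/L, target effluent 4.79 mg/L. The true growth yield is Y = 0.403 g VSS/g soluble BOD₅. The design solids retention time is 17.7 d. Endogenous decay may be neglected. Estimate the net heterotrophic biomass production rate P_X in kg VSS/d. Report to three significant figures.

P_X ≈ 1960 kg VSS/d

Since k_d ≈ 0, Y_obs = Y = 0.403 g VSS/g soluble BOD₅.
ΔS = 186 − 4.79 = 181.2 mg/L, so the substrate removal rate is 26900 × 181.2/1000 = 4875 kg soluble BOD₅/d.
P_X = Y_obs · Q(S₀ − S) = 0.4030 × 4875 = 1964 kg VSS/d.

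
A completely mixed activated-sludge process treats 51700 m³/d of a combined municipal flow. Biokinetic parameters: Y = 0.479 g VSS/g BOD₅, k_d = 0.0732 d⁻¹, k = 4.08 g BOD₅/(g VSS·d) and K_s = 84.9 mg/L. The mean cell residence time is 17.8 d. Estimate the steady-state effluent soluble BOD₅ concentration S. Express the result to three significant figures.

S ≈ 6.02 mg/L

Effluent substrate depends only on kinetics and SRT: S = K_s(1 + k_d θ_c) / [θ_c(Yk − k_d) − 1] = 84.9 × (1 + 0.0732 × 17.8) / [17.8 × (0.479 × 4.08 − 0.0732) − 1] = 195.5 / 32.48 = 6.019 mg/L.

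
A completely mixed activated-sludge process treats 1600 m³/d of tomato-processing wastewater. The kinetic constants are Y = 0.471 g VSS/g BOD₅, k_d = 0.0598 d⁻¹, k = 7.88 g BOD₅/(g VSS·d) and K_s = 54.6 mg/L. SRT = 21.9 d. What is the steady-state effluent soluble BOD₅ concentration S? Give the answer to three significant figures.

S ≈ 1.60 mg/L

From the Monod/SRT balance for a CMAS, S = K_s·(1+k_d θ_c)/[θ_c·(Y k − k_d) − 1] = 54.6 × (1 + 0.0598 × 21.9) / [21.9 × (0.471 × 7.88 − 0.0598) − 1] = 126.1 / 78.97 = 1.597 mg/L.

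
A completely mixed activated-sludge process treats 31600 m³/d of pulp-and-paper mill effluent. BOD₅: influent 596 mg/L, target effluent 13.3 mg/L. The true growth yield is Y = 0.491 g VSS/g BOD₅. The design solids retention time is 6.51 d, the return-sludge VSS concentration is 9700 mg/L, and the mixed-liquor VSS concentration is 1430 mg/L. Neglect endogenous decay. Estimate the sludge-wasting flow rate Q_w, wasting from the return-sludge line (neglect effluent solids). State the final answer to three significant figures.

V·X = Y·Q·ΔS·θ_c gives V = 0.491 × 31600 × (596 − 13.3) × 6.51 / 1430 = 41158 m³.
Wasting from the return line (neglecting effluent solids): Q_w = V·X / (θ_c·X_r) = 41158 × 1430 / (6.51 × 9700) = 932.1 m³/d.

Q_w ≈ 932 m³/d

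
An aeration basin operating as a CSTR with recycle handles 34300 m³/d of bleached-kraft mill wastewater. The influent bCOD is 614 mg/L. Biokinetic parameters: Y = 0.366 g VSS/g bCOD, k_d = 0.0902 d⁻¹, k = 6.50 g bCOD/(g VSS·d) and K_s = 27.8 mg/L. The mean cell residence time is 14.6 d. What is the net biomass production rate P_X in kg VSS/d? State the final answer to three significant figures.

Effluent substrate depends only on kinetics and SRT: S = K_s(1 + k_d θ_c) / [θ_c(Yk − k_d) − 1] = 27.8 × (1 + 0.0902 × 14.6) / [14.6 × (0.366 × 6.50 − 0.0902) − 1] = 64.41 / 32.42 = 1.987 mg/L.
Correct the yield for decay: Y_obs = Y/(1 + k_d θ_c) = 0.366 / (1 + 0.0902 × 14.6) = 0.366 / 2.317 = 0.1580.
Substrate removed = Q·(S₀ − S) = 34300 m³/d × (614 − 1.99) g/m³ = 2.1×10^7 g/d = 20992 kg/d.
So the net sludge growth is P_X = 0.1580 × 20992 = 3316 kg VSS/d.

P_X ≈ 3320 kg VSS/d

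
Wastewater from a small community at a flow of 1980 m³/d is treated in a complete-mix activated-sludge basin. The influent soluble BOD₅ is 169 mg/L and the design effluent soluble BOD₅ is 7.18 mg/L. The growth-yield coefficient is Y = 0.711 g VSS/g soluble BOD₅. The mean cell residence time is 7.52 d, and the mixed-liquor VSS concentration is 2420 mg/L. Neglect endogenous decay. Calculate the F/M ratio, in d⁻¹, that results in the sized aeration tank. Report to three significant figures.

F/M ≈ 0.195 d⁻¹

Biomass mass balance (decay neglected): V·X = Y·Q·(S₀ − S)·θ_c, so V = 0.711 × 1980 × (169 − 7.18) × 7.52 / 2420 = 707.9 m³.
Food-to-microorganism ratio F/M = Q S₀ / (V X) = 1980 × 169 / (707.9 × 2420) = 0.1953 d⁻¹.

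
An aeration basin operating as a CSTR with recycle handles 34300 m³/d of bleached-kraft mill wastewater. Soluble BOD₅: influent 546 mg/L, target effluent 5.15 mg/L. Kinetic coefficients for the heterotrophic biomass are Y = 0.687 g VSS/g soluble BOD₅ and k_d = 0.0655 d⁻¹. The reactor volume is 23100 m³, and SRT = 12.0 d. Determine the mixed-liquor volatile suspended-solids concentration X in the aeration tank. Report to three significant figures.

From V·X·(1 + k_d·θ_c) = Y·Q·(S₀ − S)·θ_c: X = 0.687 × 34300 × (546 − 5.15) × 12.0 / [23100 × (1 + 0.0655 × 12.0)] = 3707 mg/L.

X ≈ 3710 mg/L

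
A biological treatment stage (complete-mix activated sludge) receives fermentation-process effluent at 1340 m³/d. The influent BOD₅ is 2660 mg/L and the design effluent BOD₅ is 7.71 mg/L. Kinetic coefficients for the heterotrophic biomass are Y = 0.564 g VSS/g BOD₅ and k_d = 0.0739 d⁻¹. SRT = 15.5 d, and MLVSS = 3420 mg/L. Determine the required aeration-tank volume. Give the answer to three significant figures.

V ≈ 4230 m³

Rearranging the biomass balance for a CMAS with decay, V = Y·Q·ΔS·θ_c / [X·(1+k_d θ_c)] = 0.564 × 1340 × (2660 − 7.71) × 15.5 / [3420 × (1 + 0.0739 × 15.5)] = 3.11×10^7 / 7337 = 4234 m³.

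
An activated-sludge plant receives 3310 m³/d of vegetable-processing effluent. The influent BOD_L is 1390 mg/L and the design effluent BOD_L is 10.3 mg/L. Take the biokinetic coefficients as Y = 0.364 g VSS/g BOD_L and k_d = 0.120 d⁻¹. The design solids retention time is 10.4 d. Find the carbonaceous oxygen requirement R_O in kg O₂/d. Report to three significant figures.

Y_obs = Y / (1 + k_d θ_c) = 0.364 / (1 + 0.120 × 10.4) = 0.364 / 2.248 = 0.1619.
Substrate removed = Q·(S₀ − S) = 3310 m³/d × (1390 − 10.3) g/m³ = 4.57×10^6 g/d = 4567 kg/d.
Net sludge production P_X = 0.1619 × 4567 = 739.5 kg VSS/d.
Carbonaceous O₂ demand = substrate oxidised − cell-mass equivalent = 4567 − 1.42 × 739.5 = 3517 kg O₂/d.

R_O ≈ 3520 kg O₂/d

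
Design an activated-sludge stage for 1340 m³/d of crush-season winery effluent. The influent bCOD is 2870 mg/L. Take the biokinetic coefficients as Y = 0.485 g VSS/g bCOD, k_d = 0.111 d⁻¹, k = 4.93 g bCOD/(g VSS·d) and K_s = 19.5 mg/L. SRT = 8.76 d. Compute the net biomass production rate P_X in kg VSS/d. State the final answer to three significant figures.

For a completely mixed reactor with recycle the Lawrence–McCarty relation gives S = K_s·(1 + k_d·θ_c) / [θ_c·(Y·k − k_d) − 1] = 19.5 × (1 + 0.111 × 8.76) / [8.76 × (0.485 × 4.93 − 0.111) − 1] = 38.46 / 18.97 = 2.027 mg/L.
Y_obs = Y / (1 + k_d θ_c) = 0.485 / (1 + 0.111 × 8.76) = 0.485 / 1.972 = 0.2459.
Substrate removed = Q·(S₀ − S) = 1340 m³/d × (2870 − 2.03) g/m³ = 3.84×10^6 g/d = 3843 kg/d.
P_X = Y_obs · Q(S₀ − S) = 0.2459 × 3843 = 945.0 kg VSS/d.

P_X ≈ 945 kg VSS/d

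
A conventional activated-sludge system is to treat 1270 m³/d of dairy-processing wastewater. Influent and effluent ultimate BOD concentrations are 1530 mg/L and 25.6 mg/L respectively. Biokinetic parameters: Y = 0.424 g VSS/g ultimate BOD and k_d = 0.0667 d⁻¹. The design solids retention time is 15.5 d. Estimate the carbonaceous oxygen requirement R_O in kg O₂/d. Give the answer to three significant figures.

R_O ≈ 1340 kg O₂/d

Y_obs = Y / (1 + k_d θ_c) = 0.424 / (1 + 0.0667 × 15.5) = 0.424 / 2.034 = 0.2085.
Substrate removed = Q·(S₀ − S) = 1270 m³/d × (1530 − 25.6) g/m³ = 1.91×10^6 g/d = 1911 kg/d.
Biomass synthesised: P_X = Y_obs × 1911 = 398.3 kg VSS/d.
Carbonaceous O₂ demand = substrate oxidised − cell-mass equivalent = 1911 − 1.42 × 398.3 = 1345 kg O₂/d.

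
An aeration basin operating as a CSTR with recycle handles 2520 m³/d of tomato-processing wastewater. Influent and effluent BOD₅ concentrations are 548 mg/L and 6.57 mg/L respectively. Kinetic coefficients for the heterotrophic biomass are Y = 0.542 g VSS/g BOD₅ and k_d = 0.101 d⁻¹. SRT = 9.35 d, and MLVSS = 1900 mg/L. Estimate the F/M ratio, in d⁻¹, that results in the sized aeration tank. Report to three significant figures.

From the SRT design equation V = Y Q (S₀−S) θ_c / [X (1 + k_d θ_c)] = 0.542 × 2520 × (548 − 6.57) × 9.35 / [1900 × (1 + 0.101 × 9.35)] = 6.91×10^6 / 3694 = 1872 m³.
F/M = Q·S₀ / (V·X) = 2520 × 548 / (1872 × 1900) = 0.3883 g BOD₅·(g VSS·d)⁻¹.

F/M ≈ 0.388 d⁻¹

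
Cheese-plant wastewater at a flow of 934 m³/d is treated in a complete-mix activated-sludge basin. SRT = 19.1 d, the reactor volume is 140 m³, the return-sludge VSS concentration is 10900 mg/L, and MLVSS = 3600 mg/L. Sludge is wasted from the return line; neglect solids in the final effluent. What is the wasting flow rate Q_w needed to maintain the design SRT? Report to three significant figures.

Q_w = (V·X)/(θ_c X_r) = 140.0 × 3600 / (19.1 × 10900) = 2.421 m³/d.

Q_w ≈ 2.42 m³/d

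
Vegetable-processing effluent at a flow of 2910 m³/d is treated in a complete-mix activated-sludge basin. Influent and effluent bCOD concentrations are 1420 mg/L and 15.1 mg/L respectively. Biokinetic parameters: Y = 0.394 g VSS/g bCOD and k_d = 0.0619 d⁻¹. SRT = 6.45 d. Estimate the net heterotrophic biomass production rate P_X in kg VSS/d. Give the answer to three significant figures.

P_X ≈ 1150 kg VSS/d

Correct the yield for decay: Y_obs = Y/(1 + k_d θ_c) = 0.394 / (1 + 0.0619 × 6.45) = 0.394 / 1.399 = 0.2816.
Substrate removed = Q·(S₀ − S) = 2910 m³/d × (1420 − 15.1) g/m³ = 4.09×10^6 g/d = 4088 kg/d.
Net biomass production P_X = Y_obs × Q·(S₀ − S) = 0.2816 × 4088 = 1151 kg VSS/d.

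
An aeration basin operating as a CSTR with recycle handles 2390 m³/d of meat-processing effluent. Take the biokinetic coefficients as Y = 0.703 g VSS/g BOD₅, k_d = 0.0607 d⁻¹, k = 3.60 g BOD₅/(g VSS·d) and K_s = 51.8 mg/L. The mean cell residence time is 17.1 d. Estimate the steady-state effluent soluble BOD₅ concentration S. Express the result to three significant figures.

For a completely mixed reactor with recycle the Lawrence–McCarty relation gives S = K_s·(1 + k_d·θ_c) / [θ_c·(Y·k − k_d) − 1] = 51.8 × (1 + 0.0607 × 17.1) / [17.1 × (0.703 × 3.60 − 0.0607) − 1] = 105.6 / 41.24 = 2.560 mg/L.

S ≈ 2.56 mg/L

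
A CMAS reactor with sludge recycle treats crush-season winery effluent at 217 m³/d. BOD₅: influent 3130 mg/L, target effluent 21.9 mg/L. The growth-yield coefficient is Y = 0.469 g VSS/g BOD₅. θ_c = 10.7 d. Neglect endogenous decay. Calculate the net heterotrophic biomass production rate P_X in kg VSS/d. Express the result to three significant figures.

P_X ≈ 316 kg VSS/d

With endogenous decay neglected, the observed yield equals the true yield: Y_obs = Y = 0.469 g VSS/g BOD₅.
Q·(S₀ − S) = 217 × (3130 − 21.9) × 10⁻³ = 674.5 kg/d removed.
P_X = Y_obs · Q(S₀ − S) = 0.4690 × 674.5 = 316.3 kg VSS/d.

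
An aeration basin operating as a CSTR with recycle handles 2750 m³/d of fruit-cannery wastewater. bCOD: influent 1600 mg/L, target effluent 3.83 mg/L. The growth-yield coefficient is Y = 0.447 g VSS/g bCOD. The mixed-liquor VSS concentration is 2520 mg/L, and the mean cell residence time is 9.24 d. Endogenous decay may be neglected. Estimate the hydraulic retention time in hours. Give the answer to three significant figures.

With k_d = 0 the design equation reduces to V = Y Q (S₀−S) θ_c / X = 0.447 × 2750 × (1600 − 3.83) × 9.24 / 2520 = 7194 m³.
HRT = V/Q = 7194 m³ / 2750 m³·d⁻¹ = 2.616 d × 24 = 62.79 h.

τ ≈ 62.8 h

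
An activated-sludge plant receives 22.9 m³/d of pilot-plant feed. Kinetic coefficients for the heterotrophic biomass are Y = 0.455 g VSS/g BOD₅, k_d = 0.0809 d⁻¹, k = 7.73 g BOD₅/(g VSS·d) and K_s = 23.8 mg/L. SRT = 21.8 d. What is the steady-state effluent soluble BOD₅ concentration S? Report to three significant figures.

For a completely mixed reactor with recycle the Lawrence–McCarty relation gives S = K_s·(1 + k_d·θ_c) / [θ_c·(Y·k − k_d) − 1] = 23.8 × (1 + 0.0809 × 21.8) / [21.8 × (0.455 × 7.73 − 0.0809) − 1] = 65.77 / 73.91 = 0.8899 mg/L.

S ≈ 0.890 mg/L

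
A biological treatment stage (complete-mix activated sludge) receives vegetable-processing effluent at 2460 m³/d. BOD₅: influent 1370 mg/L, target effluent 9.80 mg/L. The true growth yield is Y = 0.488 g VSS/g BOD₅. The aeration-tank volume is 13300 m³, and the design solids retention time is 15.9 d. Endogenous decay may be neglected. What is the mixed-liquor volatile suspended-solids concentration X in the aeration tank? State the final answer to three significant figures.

Without decay, X = Y Q (S₀−S) θ_c / V = 0.488 × 2460 × (1370 − 9.80) × 15.9 / 13300 = 1952 mg/L.

X ≈ 1950 mg/L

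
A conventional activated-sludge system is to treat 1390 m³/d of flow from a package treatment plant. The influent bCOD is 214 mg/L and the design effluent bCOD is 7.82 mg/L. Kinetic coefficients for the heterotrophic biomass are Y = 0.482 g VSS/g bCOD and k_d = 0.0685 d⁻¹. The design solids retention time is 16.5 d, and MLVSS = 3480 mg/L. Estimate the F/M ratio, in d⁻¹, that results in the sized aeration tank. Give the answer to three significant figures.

F/M ≈ 0.278 d⁻¹

Rearranging the biomass balance for a CMAS with decay, V = Y·Q·ΔS·θ_c / [X·(1+k_d θ_c)] = 0.482 × 1390 × (214 − 7.82) × 16.5 / [3480 × (1 + 0.0685 × 16.5)] = 2.28×10^6 / 7413 = 307.5 m³.
F/M = Q·S₀ / (V·X) = 1390 × 214 / (307.5 × 3480) = 0.2780 g bCOD·(g VSS·d)⁻¹.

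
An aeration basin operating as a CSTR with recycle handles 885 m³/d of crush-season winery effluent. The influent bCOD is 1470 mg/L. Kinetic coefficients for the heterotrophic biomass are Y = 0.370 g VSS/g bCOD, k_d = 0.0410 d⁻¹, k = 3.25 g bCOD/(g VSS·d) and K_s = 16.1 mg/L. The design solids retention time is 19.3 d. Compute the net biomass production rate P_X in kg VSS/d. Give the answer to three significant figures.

P_X ≈ 268 kg VSS/d

Effluent substrate depends only on kinetics and SRT: S = K_s(1 + k_d θ_c) / [θ_c(Yk − k_d) − 1] = 16.1 × (1 + 0.0410 × 19.3) / [19.3 × (0.370 × 3.25 − 0.0410) − 1] = 28.84 / 21.42 = 1.347 mg/L.
Y_obs = Y / (1 + k_d θ_c) = 0.370 / (1 + 0.0410 × 19.3) = 0.370 / 1.791 = 0.2066.
Mass of bCOD removed per day: Q(S₀ − S) = 885 × 1469 g/m³ = 1300 kg/d.
Net biomass production P_X = Y_obs × Q·(S₀ − S) = 0.2066 × 1300 = 268.5 kg VSS/d.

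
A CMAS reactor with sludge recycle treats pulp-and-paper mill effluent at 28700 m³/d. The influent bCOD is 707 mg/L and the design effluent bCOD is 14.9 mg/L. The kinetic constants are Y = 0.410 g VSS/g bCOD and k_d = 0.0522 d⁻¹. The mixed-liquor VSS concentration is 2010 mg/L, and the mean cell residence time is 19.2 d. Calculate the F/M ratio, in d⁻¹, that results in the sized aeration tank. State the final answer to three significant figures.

From the SRT design equation V = Y Q (S₀−S) θ_c / [X (1 + k_d θ_c)] = 0.410 × 28700 × (707 − 14.9) × 19.2 / [2010 × (1 + 0.0522 × 19.2)] = 1.56×10^8 / 4025 = 38853 m³.
F/M = Q·S₀ / (V·X) = 28700 × 707 / (38853 × 2010) = 0.2598 g bCOD·(g VSS·d)⁻¹.

F/M ≈ 0.260 d⁻¹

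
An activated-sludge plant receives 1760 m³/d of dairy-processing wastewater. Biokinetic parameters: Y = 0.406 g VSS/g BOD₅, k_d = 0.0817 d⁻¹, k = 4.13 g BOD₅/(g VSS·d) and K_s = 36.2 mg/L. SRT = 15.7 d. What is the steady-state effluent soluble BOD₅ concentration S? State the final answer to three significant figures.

For a completely mixed reactor with recycle the Lawrence–McCarty relation gives S = K_s·(1 + k_d·θ_c) / [θ_c·(Y·k − k_d) − 1] = 36.2 × (1 + 0.0817 × 15.7) / [15.7 × (0.406 × 4.13 − 0.0817) − 1] = 82.63 / 24.04 = 3.437 mg/L.

S ≈ 3.44 mg/L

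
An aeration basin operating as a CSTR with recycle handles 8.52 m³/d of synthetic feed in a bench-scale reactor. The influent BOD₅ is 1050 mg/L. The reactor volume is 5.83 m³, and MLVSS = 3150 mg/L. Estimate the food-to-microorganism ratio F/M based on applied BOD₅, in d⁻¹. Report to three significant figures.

Food-to-microorganism ratio F/M = Q S₀ / (V X) = 8.52 × 1050 / (5.830 × 3150) = 0.4871 d⁻¹.

F/M ≈ 0.487 d⁻¹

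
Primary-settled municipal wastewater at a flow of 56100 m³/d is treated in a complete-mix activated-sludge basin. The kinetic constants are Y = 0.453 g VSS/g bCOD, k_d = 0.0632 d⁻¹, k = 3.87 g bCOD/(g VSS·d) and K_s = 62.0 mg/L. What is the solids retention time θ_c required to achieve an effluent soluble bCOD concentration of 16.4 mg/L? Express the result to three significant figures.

θ_c ≈ 3.29 d

From 1/θ_c = Y·k·S/(K_s + S) − k_d: Y·k·S/(K_s+S) = 0.453 × 3.87 × 16.4 / (62.0 + 16.4) = 0.3667 d⁻¹.
θ_c = 1/(μ − k_d) = 1/(0.3667 − 0.0632) = 1/0.3035 = 3.295 d.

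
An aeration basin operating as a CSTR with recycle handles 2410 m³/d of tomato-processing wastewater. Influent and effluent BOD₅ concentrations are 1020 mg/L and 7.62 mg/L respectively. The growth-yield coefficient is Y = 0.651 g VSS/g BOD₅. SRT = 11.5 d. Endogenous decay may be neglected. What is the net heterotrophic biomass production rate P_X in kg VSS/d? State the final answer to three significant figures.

P_X ≈ 1590 kg VSS/d

Since k_d ≈ 0, Y_obs = Y = 0.651 g VSS/g BOD₅.
ΔS = 1020 − 7.62 = 1012 mg/L, so the substrate removal rate is 2410 × 1012/1000 = 2440 kg BOD₅/d.
So the net sludge growth is P_X = 0.6510 × 2440 = 1588 kg VSS/d.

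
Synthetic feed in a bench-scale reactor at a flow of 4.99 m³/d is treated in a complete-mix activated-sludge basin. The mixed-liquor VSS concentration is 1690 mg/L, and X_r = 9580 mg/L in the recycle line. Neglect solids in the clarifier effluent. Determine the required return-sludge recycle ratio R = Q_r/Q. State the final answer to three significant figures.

R ≈ 0.214

R = Q_r/Q = X/(X_r − X) = 1690 / (9580 − 1690) = 0.2142.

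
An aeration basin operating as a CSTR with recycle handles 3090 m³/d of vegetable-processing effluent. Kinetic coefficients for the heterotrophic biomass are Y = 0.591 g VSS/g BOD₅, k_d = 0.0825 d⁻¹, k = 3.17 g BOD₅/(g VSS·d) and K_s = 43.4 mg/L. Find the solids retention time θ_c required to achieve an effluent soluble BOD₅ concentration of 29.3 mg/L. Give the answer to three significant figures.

At the target effluent, Y k S/(K_s+S) = 0.591×3.17×29.3/72.70 = 0.7551 d⁻¹.
θ_c = 1/(μ − k_d) = 1/(0.7551 − 0.0825) = 1/0.6726 = 1.487 d.

θ_c ≈ 1.49 d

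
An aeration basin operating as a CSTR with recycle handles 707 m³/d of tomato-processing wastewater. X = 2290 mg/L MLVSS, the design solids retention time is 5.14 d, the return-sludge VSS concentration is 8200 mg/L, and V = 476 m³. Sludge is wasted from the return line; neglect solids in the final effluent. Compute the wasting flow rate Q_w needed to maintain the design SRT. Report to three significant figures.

Q_w ≈ 25.9 m³/d

θ_c = V·X/(Q_w·X_r) when wasting from the recycle, so Q_w = V·X/(θ_c·X_r) = 476.0 × 2290 / (5.14 × 8200) = 25.86 m³/d.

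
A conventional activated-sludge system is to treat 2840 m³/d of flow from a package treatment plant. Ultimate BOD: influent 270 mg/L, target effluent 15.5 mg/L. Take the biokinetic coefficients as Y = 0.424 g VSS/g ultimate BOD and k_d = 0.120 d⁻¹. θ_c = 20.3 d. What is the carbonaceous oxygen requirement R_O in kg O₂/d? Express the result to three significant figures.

R_O ≈ 596 kg O₂/d

Y_obs = Y / (1 + k_d θ_c) = 0.424 / (1 + 0.120 × 20.3) = 0.424 / 3.436 = 0.1234.
Q·(S₀ − S) = 2840 × (270 − 15.5) × 10⁻³ = 722.8 kg/d removed.
P_X = Y_obs·Q·(S₀ − S) = 0.1234 × 722.8 = 89.19 kg VSS/d.
R_O = Q·(S₀ − S) − 1.42·P_X = 722.8 − 1.42 × 89.19 = 596.1 kg O₂/d.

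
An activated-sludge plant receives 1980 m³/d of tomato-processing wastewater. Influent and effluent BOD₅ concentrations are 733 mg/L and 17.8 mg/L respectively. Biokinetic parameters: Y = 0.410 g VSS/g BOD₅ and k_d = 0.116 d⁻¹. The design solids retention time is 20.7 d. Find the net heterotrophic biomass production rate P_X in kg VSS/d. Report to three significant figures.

P_X ≈ 171 kg VSS/d

Y_obs = Y / (1 + k_d θ_c) = 0.410 / (1 + 0.116 × 20.7) = 0.410 / 3.401 = 0.1205.
ΔS = 733 − 17.8 = 715.2 mg/L, so the substrate removal rate is 1980 × 715.2/1000 = 1416 kg BOD₅/d.
Biomass produced: P_X = Y_obs·Q·ΔS = 0.1205 × 1416 ≈ 170.7 kg VSS/d.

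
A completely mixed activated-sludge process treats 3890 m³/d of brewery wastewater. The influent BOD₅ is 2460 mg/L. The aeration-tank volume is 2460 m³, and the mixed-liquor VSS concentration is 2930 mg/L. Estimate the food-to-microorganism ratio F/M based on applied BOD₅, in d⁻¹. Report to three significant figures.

F/M = applied load / biomass = Q·S₀/(V·X) = 3890 × 2460 / (2460 × 2930) = 1.328 d⁻¹.

F/M ≈ 1.33 d⁻¹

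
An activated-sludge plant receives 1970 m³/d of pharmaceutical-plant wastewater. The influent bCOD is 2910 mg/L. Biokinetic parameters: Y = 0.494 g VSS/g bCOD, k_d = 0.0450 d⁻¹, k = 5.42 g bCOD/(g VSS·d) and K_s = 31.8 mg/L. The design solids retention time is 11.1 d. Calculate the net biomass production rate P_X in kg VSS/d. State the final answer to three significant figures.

P_X ≈ 1890 kg VSS/d

Effluent substrate depends only on kinetics and SRT: S = K_s(1 + k_d θ_c) / [θ_c(Yk − k_d) − 1] = 31.8 × (1 + 0.0450 × 11.1) / [11.1 × (0.494 × 5.42 − 0.0450) − 1] = 47.68 / 28.22 = 1.690 mg/L.
Y_obs = Y / (1 + k_d θ_c) = 0.494 / (1 + 0.0450 × 11.1) = 0.494 / 1.499 = 0.3294.
ΔS = 2910 − 1.69 = 2908 mg/L, so the substrate removal rate is 1970 × 2908/1000 = 5729 kg bCOD/d.
So the net sludge growth is P_X = 0.3294 × 5729 = 1888 kg VSS/d.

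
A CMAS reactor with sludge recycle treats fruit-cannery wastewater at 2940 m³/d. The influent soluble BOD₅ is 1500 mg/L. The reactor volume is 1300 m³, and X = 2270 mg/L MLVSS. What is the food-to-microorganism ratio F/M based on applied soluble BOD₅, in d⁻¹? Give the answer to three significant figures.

F/M ≈ 1.49 d⁻¹

F/M = Q·S₀ / (V·X) = 2940 × 1500 / (1300 × 2270) = 1.494 g soluble BOD₅·(g VSS·d)⁻¹.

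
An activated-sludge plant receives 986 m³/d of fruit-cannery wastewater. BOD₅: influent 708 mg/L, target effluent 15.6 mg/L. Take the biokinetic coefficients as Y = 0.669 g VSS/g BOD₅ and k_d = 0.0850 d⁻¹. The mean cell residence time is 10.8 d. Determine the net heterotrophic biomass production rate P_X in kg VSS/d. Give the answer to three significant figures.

P_X ≈ 238 kg VSS/d

Observed yield with endogenous decay: Y_obs = Y / (1 + k_d·θ_c) = 0.669 / (1 + 0.0850 × 10.8) = 0.669 / 1.918 = 0.3488 g VSS/g BOD₅.
Mass of BOD₅ removed per day: Q(S₀ − S) = 986 × 692.4 g/m³ = 682.7 kg/d.
Net biomass production P_X = Y_obs × Q·(S₀ − S) = 0.3488 × 682.7 = 238.1 kg VSS/d.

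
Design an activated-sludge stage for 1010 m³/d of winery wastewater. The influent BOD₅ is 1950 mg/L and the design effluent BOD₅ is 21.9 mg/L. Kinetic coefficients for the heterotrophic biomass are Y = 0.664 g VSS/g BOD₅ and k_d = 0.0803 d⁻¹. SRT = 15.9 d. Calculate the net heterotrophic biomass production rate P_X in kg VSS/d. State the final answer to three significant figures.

P_X ≈ 568 kg VSS/d

The observed yield is Y_obs = Y/(1 + k_d·θ_c) = 0.664 / (1 + 0.0803 × 15.9) = 0.664 / 2.277 = 0.2916 g VSS per g BOD₅ removed.
Substrate removed = Q·(S₀ − S) = 1010 m³/d × (1950 − 21.9) g/m³ = 1.95×10^6 g/d = 1947 kg/d.
P_X = Y_obs · Q(S₀ − S) = 0.2916 × 1947 = 567.9 kg VSS/d.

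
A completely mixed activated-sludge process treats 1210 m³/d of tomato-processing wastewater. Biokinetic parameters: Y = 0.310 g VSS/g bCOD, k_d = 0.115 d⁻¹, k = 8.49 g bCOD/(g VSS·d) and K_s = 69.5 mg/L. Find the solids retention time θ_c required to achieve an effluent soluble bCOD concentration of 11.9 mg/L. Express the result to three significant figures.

Specific growth rate at S = 11.9 mg/L: μ = YkS/(K_s+S) = 0.310·8.49·11.9/(69.5+11.9) = 0.3848 d⁻¹.
1/θ_c = 0.3848 − 0.115 = 0.2698 d⁻¹, so θ_c = 3.707 d.

θ_c ≈ 3.71 d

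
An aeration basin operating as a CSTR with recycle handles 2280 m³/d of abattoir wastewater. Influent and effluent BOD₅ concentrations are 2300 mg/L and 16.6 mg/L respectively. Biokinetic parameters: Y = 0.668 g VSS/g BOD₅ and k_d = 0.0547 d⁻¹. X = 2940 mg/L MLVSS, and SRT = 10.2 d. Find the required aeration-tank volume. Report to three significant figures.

V ≈ 7740 m³

From the SRT design equation V = Y Q (S₀−S) θ_c / [X (1 + k_d θ_c)] = 0.668 × 2280 × (2300 − 16.6) × 10.2 / [2940 × (1 + 0.0547 × 10.2)] = 3.55×10^7 / 4580 = 7745 m³.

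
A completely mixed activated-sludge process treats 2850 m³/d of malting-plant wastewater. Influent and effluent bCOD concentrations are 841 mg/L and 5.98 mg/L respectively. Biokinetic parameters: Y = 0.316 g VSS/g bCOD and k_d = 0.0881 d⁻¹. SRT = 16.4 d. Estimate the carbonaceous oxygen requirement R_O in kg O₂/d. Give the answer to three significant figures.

Correct the yield for decay: Y_obs = Y/(1 + k_d θ_c) = 0.316 / (1 + 0.0881 × 16.4) = 0.316 / 2.445 = 0.1293.
Substrate removed = Q·(S₀ − S) = 2850 m³/d × (841 − 5.98) g/m³ = 2.38×10^6 g/d = 2380 kg/d.
Net sludge production P_X = 0.1293 × 2380 = 307.6 kg VSS/d.
R_O = Q·(S₀ − S) − 1.42·P_X = 2380 − 1.42 × 307.6 = 1943 kg O₂/d.

R_O ≈ 1940 kg O₂/d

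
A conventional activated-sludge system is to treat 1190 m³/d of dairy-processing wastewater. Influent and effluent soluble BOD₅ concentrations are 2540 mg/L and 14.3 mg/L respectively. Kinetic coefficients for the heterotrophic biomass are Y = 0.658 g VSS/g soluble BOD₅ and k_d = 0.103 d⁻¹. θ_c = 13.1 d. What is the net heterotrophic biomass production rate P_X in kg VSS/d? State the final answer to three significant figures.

Correct the yield for decay: Y_obs = Y/(1 + k_d θ_c) = 0.658 / (1 + 0.103 × 13.1) = 0.658 / 2.349 = 0.2801.
Mass of soluble BOD₅ removed per day: Q(S₀ − S) = 1190 × 2526 g/m³ = 3006 kg/d.
Net biomass production P_X = Y_obs × Q·(S₀ − S) = 0.2801 × 3006 = 841.8 kg VSS/d.

P_X ≈ 842 kg VSS/d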